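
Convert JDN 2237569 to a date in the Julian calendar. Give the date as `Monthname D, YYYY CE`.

The proleptic Gregorian equivalent of JDN 2237569 is 26 February 1414.
In the Julian calendar that day is February 17, 1414 CE.

February 17, 1414 CE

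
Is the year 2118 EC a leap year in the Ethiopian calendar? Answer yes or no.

no

2118 mod 4 = 2; in the Ethiopian calendar a year is leap when year mod 4 = 3, so it is a common year.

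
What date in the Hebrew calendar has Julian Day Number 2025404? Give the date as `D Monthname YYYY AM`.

JDN 2025404 is 7 April 833 in the proleptic Gregorian calendar.
In the Hebrew calendar that day is 10 Nisan 4593 AM.

10 Nisan 4593 AM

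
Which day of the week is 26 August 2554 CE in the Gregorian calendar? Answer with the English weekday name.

2654127 ≡ 0 (mod 7); counting from Monday = 0 gives Monday.

Monday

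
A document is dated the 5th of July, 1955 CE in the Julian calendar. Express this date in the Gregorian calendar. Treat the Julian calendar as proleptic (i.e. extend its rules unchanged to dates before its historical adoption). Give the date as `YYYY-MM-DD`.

1955-07-18

The Julian–Gregorian offset here is 13 days (Julian trailing).
5 July 1955 Julian + 13 days → 18 July 1955 Gregorian.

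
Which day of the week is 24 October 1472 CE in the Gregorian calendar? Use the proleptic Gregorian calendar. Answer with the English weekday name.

JDN 2258994 mod 7 = 3, and JDN 0 was a Monday, so this is a Thursday.

Thursday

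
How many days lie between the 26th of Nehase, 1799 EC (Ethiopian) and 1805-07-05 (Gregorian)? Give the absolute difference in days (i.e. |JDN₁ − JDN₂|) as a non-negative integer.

787

JDN of the first date = 2381295.
JDN of the second date = 2380508.
|2380508 − 2381295| = 787.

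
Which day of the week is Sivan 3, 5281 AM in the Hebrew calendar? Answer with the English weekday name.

Thursday

This is JDN 2276732 (19 May 1521 Gregorian).
JDN 2276732 mod 7 = 3, and JDN 0 was a Monday, so this is a Thursday.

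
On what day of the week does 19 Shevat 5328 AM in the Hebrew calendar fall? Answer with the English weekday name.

This is JDN 2293788 (29 January 1568 Gregorian).
JDN 2293788 mod 7 = 0, and JDN 0 was a Monday, so this is a Monday.

Monday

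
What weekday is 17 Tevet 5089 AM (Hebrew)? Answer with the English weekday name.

This is JDN 2206464 (28 December 1328 Gregorian).
Since JDN mod 7 = 1 (0 = Monday), the day is Tuesday.

Tuesday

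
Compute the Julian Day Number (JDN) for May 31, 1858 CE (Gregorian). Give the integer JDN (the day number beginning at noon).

JDN 2299161 is 15 October 1582 CE (Gregorian); the target day is +100670 days from there, so JDN = 2399831.

2399831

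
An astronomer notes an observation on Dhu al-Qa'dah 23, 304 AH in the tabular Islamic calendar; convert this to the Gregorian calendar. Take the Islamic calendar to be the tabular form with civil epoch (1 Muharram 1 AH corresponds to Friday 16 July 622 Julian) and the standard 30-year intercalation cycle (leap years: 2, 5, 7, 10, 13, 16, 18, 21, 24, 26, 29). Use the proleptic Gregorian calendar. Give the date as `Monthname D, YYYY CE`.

May 23, 917 CE

Both dates share Julian Day Number 2056130; in the Gregorian calendar that is 23 May 917 CE.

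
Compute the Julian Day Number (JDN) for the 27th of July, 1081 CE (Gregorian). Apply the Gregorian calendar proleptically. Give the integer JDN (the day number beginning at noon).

2116095

JDN 2451545 is 1 January 2000 CE (Gregorian); the target day is −335450 days from there, so JDN = 2116095.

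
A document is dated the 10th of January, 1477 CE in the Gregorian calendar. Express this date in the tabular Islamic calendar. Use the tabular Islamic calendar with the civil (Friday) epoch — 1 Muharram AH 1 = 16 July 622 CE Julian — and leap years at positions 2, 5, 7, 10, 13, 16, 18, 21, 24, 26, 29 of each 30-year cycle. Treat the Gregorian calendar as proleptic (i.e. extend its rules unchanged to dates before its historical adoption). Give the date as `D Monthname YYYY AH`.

15 Ramadan 881 AH

Julian Day Number of the source date = 2260533.
Converting JDN 2260533 to the tabular Islamic calendar gives 15 Ramadan 881 AH.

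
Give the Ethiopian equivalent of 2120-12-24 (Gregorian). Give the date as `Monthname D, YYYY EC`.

Tahsas 14, 2113 EC

Both dates share Julian Day Number 2495732; in the Ethiopian calendar that is 14 Tahsas 2113 EC.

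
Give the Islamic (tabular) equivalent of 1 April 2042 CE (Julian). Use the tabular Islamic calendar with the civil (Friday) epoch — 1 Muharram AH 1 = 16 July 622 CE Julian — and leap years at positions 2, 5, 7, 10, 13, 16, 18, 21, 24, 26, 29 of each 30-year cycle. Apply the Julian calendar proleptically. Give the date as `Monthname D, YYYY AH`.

Rabi' al-Thani 23, 1464 AH

Both dates share Julian Day Number 2466989; in the tabular Islamic calendar that is 23 Rabi' al-Thani 1464 AH.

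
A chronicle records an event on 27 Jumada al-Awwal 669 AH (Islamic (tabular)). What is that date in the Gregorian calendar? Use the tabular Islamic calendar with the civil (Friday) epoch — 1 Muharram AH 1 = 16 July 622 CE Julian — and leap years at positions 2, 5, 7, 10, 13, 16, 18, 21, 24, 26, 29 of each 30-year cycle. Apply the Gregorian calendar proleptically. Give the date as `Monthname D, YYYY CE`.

January 18, 1271 CE

Julian Day Number of the source date = 2185301.
Converting JDN 2185301 to the Gregorian calendar gives 18 January 1271 CE.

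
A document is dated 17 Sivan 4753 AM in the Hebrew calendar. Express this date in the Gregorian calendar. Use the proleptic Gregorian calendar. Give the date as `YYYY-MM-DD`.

Julian Day Number of the source date = 2083911.
Converting JDN 2083911 to the Gregorian calendar gives 14 June 993 CE.

0993-06-14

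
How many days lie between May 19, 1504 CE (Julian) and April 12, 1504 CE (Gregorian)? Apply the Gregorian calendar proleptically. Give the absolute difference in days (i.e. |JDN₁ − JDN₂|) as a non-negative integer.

JDN of the first date = 2270533.
JDN of the second date = 2270486.
|2270486 − 2270533| = 47.

47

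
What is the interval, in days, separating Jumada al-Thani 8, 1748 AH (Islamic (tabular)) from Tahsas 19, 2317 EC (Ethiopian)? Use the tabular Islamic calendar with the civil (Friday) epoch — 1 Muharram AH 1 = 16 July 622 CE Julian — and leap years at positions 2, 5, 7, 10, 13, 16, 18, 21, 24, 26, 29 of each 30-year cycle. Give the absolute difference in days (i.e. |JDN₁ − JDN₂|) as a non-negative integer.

First date → JDN 2567674; second date → JDN 2570248.
The interval is |2567674 − 2570248| = 2574 days.

2574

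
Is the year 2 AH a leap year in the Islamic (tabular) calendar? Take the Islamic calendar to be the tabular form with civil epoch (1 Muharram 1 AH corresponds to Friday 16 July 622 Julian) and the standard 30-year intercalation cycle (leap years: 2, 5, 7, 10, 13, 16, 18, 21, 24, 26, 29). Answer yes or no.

Year 2 AH is year 2 of its 30-year cycle; leap positions are 2, 5, 7, 10, 13, 16, 18, 21, 24, 26, 29, so it is a leap year (355 days).

yes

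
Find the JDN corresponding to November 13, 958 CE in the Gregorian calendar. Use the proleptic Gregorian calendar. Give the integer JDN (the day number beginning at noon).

2071279

JDN 2451545 is 1 January 2000 CE (Gregorian); the target day is −380266 days from there, so JDN = 2071279.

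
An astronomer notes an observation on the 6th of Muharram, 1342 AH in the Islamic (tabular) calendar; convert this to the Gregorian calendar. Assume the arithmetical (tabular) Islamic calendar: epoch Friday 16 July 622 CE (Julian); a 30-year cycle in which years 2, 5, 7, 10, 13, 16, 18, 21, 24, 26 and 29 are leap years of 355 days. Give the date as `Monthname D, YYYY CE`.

Julian Day Number of the source date = 2423651.
Converting JDN 2423651 to the Gregorian calendar gives 19 August 1923 CE.

August 19, 1923 CE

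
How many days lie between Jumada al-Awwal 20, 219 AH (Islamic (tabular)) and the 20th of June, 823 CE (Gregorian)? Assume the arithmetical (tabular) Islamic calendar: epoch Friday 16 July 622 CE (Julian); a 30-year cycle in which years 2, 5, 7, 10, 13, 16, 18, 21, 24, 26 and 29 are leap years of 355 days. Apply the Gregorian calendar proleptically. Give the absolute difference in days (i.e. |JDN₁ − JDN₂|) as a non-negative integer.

JDN of the first date = 2025829.
JDN of the second date = 2021825.
|2021825 − 2025829| = 4004.

4004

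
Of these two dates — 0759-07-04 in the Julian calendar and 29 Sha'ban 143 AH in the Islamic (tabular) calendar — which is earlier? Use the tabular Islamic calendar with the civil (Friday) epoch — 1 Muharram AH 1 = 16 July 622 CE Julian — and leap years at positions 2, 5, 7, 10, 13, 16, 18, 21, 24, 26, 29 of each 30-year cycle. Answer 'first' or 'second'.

First date → JDN 1998467; second date → JDN 1998995.
JDN 1998467 < JDN 1998995, so the first date is earlier.

first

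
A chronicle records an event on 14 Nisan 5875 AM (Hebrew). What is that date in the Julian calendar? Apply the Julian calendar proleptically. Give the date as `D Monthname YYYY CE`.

25 March 2115 CE

Both dates share Julian Day Number 2493645; in the Julian calendar that is 25 March 2115 CE.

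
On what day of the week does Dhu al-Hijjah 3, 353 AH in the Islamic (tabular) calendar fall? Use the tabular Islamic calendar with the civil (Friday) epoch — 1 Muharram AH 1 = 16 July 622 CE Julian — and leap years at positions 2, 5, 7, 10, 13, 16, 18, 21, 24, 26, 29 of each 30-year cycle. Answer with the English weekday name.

In the proleptic Gregorian calendar this is 16 December 964 (JDN 2073504).
JDN 2073504 mod 7 = 6, and JDN 0 was a Monday, so this is a Sunday.

Sunday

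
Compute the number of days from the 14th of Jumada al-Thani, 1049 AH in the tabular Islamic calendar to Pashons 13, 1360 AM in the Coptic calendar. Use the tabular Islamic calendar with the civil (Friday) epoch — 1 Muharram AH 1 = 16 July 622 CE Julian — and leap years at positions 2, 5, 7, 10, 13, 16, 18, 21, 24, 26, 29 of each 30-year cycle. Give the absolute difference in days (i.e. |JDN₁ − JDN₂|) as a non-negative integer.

JDN of the first date = 2319977.
JDN of the second date = 2321657.
|2321657 − 2319977| = 1680.

1680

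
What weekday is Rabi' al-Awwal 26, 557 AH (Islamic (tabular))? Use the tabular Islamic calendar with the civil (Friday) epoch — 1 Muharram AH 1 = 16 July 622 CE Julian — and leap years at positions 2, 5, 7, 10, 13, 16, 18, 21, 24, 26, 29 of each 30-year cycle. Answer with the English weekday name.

Thursday

In the proleptic Gregorian calendar this is 22 March 1162 (JDN 2145552).
Since JDN mod 7 = 3 (0 = Monday), the day is Thursday.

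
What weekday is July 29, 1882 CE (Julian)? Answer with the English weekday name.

This is JDN 2408668 (10 August 1882 Gregorian).
Since JDN mod 7 = 3 (0 = Monday), the day is Thursday.

Thursday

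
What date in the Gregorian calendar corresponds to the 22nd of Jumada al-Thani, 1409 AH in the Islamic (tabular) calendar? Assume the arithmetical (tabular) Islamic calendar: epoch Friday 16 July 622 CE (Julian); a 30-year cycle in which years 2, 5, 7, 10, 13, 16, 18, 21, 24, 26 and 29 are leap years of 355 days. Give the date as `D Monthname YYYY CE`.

30 January 1989 CE

Julian Day Number of the source date = 2447557.
Converting JDN 2447557 to the Gregorian calendar gives 30 January 1989 CE.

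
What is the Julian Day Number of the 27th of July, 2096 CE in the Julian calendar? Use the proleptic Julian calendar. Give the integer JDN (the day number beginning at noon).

In the Gregorian calendar the same day is 9 August 2096.
JDN 2451545 is 1 January 2000 CE (Gregorian); the target day is +35285 days from there, so JDN = 2486830.

2486830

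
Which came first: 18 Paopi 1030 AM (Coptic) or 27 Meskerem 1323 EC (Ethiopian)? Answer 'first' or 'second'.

first

The two dates have Julian Day Numbers 2200919 and 2207107 respectively.
Since 2200919 < 2207107, the first date comes first.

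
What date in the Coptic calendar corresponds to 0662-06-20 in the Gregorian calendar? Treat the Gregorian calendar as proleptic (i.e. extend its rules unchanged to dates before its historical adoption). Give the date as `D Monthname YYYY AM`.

23 Paoni 378 AM

Julian Day Number of the source date = 1963021.
Converting JDN 1963021 to the Coptic calendar gives 23 Paoni 378 AM.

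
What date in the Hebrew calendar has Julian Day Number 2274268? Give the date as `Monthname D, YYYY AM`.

The proleptic Gregorian equivalent of JDN 2274268 is 20 August 1514.
In the Hebrew calendar that day is Av 18, 5274 AM.

Av 18, 5274 AM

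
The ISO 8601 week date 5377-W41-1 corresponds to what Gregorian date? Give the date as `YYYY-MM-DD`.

5377-10-06

ISO week 1 of 5377 is the week containing the first Thursday of 5377.
Week 41, day 1 (Monday) lands on 5377-10-06.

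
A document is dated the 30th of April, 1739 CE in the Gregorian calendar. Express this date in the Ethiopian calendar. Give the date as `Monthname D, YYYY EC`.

Both dates share Julian Day Number 2356336; in the Ethiopian calendar that is 24 Miyazya 1731 EC.

Miyazya 24, 1731 EC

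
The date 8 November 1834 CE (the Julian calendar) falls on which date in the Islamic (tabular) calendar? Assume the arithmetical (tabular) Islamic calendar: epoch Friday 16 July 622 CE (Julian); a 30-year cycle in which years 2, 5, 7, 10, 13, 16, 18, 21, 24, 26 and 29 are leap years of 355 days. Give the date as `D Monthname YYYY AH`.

18 Rajab 1250 AH

The source date corresponds to 20 November 1834 in the Gregorian calendar (JDN 2391238).
That day falls on 18 Rajab 1250 AH in the tabular Islamic calendar.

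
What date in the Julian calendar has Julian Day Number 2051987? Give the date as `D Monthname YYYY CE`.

13 January 906 CE

The proleptic Gregorian equivalent of JDN 2051987 is 18 January 906.
In the Julian calendar that day is 13 January 906 CE.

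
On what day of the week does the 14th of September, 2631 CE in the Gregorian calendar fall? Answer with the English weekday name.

Since JDN mod 7 = 2 (0 = Monday), the day is Wednesday.

Wednesday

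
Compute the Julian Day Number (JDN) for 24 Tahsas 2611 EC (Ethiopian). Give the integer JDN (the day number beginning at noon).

2677636

Equivalently 7 January 2619 (Gregorian).
JDN 2299161 is 15 October 1582 CE (Gregorian); the target day is +378475 days from there, so JDN = 2677636.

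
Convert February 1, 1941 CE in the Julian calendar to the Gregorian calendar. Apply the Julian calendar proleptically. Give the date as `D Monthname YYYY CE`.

14 February 1941 CE

At this point the Julian calendar is 13 days behind the Gregorian.
1 February 1941 Julian + 13 days → 14 February 1941 Gregorian.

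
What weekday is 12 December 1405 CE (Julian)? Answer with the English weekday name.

In the proleptic Gregorian calendar this is 21 December 1405 (JDN 2234580).
Since JDN mod 7 = 5 (0 = Monday), the day is Saturday.

Saturday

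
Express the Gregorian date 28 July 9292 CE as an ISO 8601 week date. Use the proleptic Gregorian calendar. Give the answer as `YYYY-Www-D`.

9292-W31-1

The weekday is Monday (ISO weekday 1).
That Monday belongs to ISO week 31 of ISO year 9292.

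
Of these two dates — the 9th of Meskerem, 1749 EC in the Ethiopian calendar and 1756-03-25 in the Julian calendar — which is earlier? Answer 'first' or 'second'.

second

The two dates have Julian Day Numbers 2362686 and 2362521 respectively.
Since 2362521 < 2362686, the second date comes first.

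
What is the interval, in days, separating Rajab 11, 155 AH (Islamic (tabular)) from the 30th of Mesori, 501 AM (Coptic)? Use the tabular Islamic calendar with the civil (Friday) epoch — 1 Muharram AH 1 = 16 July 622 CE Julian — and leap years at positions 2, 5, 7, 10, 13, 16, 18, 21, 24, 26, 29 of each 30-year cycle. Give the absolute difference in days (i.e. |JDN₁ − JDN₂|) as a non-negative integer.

4815

First date → JDN 2003199; second date → JDN 2008014.
The interval is |2003199 − 2008014| = 4815 days.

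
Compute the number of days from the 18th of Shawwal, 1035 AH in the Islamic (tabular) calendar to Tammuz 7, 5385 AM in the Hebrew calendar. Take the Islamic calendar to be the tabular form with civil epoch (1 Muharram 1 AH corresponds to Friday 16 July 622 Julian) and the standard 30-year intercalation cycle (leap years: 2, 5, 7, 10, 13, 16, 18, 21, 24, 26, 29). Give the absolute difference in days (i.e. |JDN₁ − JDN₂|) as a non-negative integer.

JDN of the first date = 2315138.
JDN of the second date = 2314772.
|2314772 − 2315138| = 366.

366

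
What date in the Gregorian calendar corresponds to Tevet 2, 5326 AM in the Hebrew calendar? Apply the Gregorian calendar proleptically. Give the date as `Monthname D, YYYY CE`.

December 4, 1565 CE

Julian Day Number of the source date = 2293002.
Converting JDN 2293002 to the Gregorian calendar gives 4 December 1565 CE.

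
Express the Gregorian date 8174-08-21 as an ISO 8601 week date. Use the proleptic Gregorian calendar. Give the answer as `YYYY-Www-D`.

8174-W33-7

The weekday is Sunday (ISO weekday 7).
That Sunday belongs to ISO week 33 of ISO year 8174.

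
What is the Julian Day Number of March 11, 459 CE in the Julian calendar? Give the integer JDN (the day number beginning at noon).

In the proleptic Gregorian calendar the same day is 12 March 459.
JDN 2299161 is 15 October 1582 CE (Gregorian); the target day is −410384 days from there, so JDN = 1888777.

1888777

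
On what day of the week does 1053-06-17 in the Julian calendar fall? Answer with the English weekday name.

Thursday

Equivalently 23 June 1053 Gregorian, JDN 2105834.
Since JDN mod 7 = 3 (0 = Monday), the day is Thursday.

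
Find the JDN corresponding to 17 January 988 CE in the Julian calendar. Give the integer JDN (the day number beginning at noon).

2081941

In the proleptic Gregorian calendar the same day is 22 January 988.
JDN 2400001 is 17 November 1858 CE (Gregorian), MJD 0; the target day is −318060 days from there, so JDN = 2081941.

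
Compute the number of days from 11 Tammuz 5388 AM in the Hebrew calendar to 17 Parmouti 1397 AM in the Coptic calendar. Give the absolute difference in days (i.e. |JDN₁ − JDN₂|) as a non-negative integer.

19277

First date → JDN 2315868; second date → JDN 2335145.
The interval is |2315868 − 2335145| = 19277 days.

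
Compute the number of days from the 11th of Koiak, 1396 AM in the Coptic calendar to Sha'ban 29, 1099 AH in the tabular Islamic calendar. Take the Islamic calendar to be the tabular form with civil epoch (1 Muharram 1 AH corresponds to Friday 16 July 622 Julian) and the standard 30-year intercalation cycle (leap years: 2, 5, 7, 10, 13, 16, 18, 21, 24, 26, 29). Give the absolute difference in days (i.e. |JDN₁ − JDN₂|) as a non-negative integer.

JDN of the first date = 2334654.
JDN of the second date = 2337770.
|2337770 − 2334654| = 3116.

3116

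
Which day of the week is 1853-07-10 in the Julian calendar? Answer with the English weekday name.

Friday

This is JDN 2398057 (22 July 1853 Gregorian).
JDN 2398057 mod 7 = 4, and JDN 0 was a Monday, so this is a Friday.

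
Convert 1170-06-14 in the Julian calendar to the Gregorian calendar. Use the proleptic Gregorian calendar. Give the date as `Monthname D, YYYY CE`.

At this point the Julian calendar is 7 days behind the Gregorian.
14 June 1170 Julian + 7 days → 21 June 1170 Gregorian.

June 21, 1170 CE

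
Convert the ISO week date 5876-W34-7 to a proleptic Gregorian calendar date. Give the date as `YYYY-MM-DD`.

ISO week 1 of 5876 is the week containing the first Thursday of 5876.
Week 34, day 7 (Sunday) lands on 5876-08-27.

5876-08-27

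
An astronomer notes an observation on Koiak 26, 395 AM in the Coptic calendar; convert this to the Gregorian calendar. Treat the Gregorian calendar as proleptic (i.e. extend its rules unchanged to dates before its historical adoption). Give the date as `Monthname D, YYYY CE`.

December 25, 678 CE

Julian Day Number of the source date = 1969053.
Converting JDN 1969053 to the Gregorian calendar gives 25 December 678 CE.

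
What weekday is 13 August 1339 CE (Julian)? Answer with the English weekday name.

Friday

Equivalently 21 August 1339 Gregorian, JDN 2210352.
JDN 2210352 mod 7 = 4, and JDN 0 was a Monday, so this is a Friday.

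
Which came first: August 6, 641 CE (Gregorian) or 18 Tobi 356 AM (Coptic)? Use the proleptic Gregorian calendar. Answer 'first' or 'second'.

First date → JDN 1955398; second date → JDN 1954831.
JDN 1954831 < JDN 1955398, so the second date is earlier.

second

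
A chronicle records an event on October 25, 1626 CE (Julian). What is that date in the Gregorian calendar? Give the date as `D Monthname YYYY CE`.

At this point the Julian calendar is 10 days behind the Gregorian.
25 October 1626 Julian + 10 days → 4 November 1626 Gregorian.

4 November 1626 CE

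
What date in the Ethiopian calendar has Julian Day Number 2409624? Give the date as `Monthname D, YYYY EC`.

Megabit 15, 1877 EC

The Gregorian equivalent of JDN 2409624 is 23 March 1885.
In the Ethiopian calendar that day is Megabit 15, 1877 EC.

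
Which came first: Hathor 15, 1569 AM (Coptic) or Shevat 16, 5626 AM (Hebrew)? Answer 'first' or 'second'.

first

The two dates have Julian Day Numbers 2397816 and 2402634 respectively.
Since 2397816 < 2402634, the first date comes first.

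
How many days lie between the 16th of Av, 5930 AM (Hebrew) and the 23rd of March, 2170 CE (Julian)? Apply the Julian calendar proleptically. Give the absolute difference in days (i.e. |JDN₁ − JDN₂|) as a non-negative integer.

First date → JDN 2513846; second date → JDN 2513732.
The interval is |2513846 − 2513732| = 114 days.

114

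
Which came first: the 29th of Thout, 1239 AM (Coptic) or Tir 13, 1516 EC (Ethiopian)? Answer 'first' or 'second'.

Converting both to JDN: 2277237 vs 2277707; the smaller is the first.

first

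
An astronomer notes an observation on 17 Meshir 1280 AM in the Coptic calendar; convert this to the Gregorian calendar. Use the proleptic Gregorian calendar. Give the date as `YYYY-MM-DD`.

Both dates share Julian Day Number 2292351; in the Gregorian calendar that is 22 February 1564 CE.

1564-02-22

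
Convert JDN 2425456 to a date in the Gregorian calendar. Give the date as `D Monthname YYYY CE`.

JDN 2451545 is 1 Jan 2000; 2425456 is −26089 days from there.

28 July 1928 CE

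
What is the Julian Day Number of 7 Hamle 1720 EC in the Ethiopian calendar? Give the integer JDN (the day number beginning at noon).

In the Gregorian calendar the same day is 12 July 1728.
JDN 2400001 is 17 November 1858 CE (Gregorian), MJD 0; the target day is −47609 days from there, so JDN = 2352392.

2352392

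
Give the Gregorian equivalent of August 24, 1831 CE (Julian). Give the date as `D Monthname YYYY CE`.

5 September 1831 CE

The Julian–Gregorian offset here is 12 days (Julian trailing).
24 August 1831 Julian + 12 days → 5 September 1831 Gregorian.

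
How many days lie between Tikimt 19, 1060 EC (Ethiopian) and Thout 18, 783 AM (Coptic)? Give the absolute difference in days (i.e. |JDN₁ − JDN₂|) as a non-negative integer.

JDN of the first date = 2111069.
JDN of the second date = 2110672.
|2110672 − 2111069| = 397.

397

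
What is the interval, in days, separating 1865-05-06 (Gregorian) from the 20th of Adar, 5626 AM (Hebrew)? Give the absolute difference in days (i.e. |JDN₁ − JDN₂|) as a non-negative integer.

305

JDN of the first date = 2402363.
JDN of the second date = 2402668.
|2402668 − 2402363| = 305.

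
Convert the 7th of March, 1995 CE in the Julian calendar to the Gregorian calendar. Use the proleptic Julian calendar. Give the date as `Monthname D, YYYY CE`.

At this point the Julian calendar is 13 days behind the Gregorian.
7 March 1995 Julian + 13 days → 20 March 1995 Gregorian.

March 20, 1995 CE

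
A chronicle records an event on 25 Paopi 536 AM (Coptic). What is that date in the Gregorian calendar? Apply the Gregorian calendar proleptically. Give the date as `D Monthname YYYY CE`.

Both dates share Julian Day Number 2020493; in the Gregorian calendar that is 27 October 819 CE.

27 October 819 CE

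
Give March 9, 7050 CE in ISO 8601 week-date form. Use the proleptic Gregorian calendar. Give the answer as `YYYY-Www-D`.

7050-W10-6

The weekday is Saturday (ISO weekday 6).
That Saturday belongs to ISO week 10 of ISO year 7050.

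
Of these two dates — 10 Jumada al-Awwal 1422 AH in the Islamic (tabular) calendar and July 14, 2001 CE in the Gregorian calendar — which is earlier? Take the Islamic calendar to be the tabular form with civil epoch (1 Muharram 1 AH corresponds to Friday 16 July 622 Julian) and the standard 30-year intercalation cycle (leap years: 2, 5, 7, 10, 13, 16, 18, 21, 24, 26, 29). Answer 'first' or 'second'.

second

First date → JDN 2452122; second date → JDN 2452105.
JDN 2452105 < JDN 2452122, so the second date is earlier.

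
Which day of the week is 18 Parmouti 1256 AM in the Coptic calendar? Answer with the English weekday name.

Tuesday

This is JDN 2283646 (23 April 1540 Gregorian).
2283646 ≡ 1 (mod 7); counting from Monday = 0 gives Tuesday.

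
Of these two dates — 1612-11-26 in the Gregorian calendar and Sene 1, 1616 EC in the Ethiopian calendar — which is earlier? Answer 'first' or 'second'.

Converting both to JDN: 2310161 vs 2314370; the smaller is the first.

first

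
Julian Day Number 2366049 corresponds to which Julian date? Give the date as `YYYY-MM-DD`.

The Gregorian equivalent of JDN 2366049 is 2 December 1765.
In the Julian calendar that day is 1765-11-21.

1765-11-21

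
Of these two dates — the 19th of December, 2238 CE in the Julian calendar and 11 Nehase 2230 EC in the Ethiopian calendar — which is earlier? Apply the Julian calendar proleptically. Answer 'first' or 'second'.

The two dates have Julian Day Numbers 2538840 and 2538703 respectively.
Since 2538703 < 2538840, the second date comes first.

second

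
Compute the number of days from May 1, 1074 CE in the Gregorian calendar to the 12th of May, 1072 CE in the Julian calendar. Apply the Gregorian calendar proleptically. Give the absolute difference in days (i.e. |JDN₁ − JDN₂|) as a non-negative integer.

First date → JDN 2113451; second date → JDN 2112738.
The interval is |2113451 − 2112738| = 713 days.

713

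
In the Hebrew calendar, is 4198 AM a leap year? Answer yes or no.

no

Hebrew year 4198 is year 18 of its 19-year Metonic cycle; leap years are at positions 3, 6, 8, 11, 14, 17, 19, so it is a common year (12 months).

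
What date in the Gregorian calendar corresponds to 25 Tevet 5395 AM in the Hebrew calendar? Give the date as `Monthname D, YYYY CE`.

Julian Day Number of the source date = 2318246.
Converting JDN 2318246 to the Gregorian calendar gives 15 January 1635 CE.

January 15, 1635 CE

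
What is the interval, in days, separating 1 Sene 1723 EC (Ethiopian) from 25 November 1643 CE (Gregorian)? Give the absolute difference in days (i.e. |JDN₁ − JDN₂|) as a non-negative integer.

31969

JDN of the first date = 2353451.
JDN of the second date = 2321482.
|2321482 − 2353451| = 31969.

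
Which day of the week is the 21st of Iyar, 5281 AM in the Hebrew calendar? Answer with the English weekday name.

This is JDN 2276721 (8 May 1521 Gregorian).
Since JDN mod 7 = 6 (0 = Monday), the day is Sunday.

Sunday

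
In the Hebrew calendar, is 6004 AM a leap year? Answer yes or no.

yes

Hebrew year 6004 is year 19 of its 19-year Metonic cycle; leap years are at positions 3, 6, 8, 11, 14, 17, 19, so it is a leap year (13 months).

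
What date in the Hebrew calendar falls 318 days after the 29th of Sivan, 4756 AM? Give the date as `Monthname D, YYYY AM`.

Iyar 22, 4757 AM

The starting date is JDN 2085017; 2085017 + 318 = 2085335.
JDN 2085335 corresponds to Iyar 22, 4757 AM.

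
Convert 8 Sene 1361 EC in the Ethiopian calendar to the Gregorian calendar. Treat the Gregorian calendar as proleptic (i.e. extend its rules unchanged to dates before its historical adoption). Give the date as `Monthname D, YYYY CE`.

June 10, 1369 CE

Julian Day Number of the source date = 2221238.
Converting JDN 2221238 to the Gregorian calendar gives 10 June 1369 CE.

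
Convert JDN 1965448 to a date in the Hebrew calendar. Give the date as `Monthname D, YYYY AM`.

Adar 1, 4429 AM

JDN 1965448 is 10 February 669 in the proleptic Gregorian calendar.
In the Hebrew calendar that day is Adar 1, 4429 AM.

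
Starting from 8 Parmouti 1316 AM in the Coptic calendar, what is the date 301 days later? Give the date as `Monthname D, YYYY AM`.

Meshir 4, 1317 AM

JDN of 8 Parmouti 1316 AM = 2305551.
2305551 + 301 = 2305852.
JDN 2305852 in the Coptic calendar is Meshir 4, 1317 AM.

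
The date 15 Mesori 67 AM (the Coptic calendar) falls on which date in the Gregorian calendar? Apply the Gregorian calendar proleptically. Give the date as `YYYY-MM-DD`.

Both dates share Julian Day Number 1849480; in the Gregorian calendar that is 9 August 351 CE.

0351-08-09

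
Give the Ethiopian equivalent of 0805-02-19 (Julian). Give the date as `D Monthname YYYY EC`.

The source date corresponds to 23 February 805 in the proleptic Gregorian calendar (JDN 2015134).
That day falls on 25 Yekatit 797 EC in the Ethiopian calendar.

25 Yekatit 797 EC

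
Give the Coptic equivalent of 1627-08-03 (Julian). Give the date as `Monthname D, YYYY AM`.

Mesori 10, 1343 AM

Both dates share Julian Day Number 2315534; in the Coptic calendar that is 10 Mesori 1343 AM.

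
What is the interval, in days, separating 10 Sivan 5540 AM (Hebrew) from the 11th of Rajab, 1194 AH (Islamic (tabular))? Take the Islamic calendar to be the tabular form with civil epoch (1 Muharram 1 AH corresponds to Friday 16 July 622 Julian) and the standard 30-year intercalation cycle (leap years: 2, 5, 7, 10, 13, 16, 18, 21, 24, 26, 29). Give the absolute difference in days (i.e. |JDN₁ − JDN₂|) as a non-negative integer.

30

First date → JDN 2371356; second date → JDN 2371386.
The interval is |2371356 − 2371386| = 30 days.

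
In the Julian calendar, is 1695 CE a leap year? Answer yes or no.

no

1695 mod 4 = 3, so it is a common year in the Julian calendar.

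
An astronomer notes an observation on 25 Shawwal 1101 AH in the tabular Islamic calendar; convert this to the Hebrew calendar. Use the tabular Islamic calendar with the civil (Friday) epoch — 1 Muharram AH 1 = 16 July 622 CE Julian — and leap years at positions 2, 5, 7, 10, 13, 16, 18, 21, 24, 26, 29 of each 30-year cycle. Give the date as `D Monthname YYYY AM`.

Both dates share Julian Day Number 2338533; in the Hebrew calendar that is 26 Av 5450 AM.

26 Av 5450 AM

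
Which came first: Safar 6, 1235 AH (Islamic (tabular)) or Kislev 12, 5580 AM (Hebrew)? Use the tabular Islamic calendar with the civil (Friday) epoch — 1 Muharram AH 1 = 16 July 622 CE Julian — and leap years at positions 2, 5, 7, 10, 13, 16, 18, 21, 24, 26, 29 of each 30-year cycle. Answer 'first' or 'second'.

first

Converting both to JDN: 2385763 vs 2385769; the smaller is the first.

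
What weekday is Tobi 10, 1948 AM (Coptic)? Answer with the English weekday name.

Saturday

In the Gregorian calendar this is 21 January 2232 (JDN 2536301).
Since JDN mod 7 = 5 (0 = Monday), the day is Saturday.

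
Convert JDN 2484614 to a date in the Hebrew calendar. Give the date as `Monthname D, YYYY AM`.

Tammuz 18, 5850 AM

JDN 2484614 is 16 July 2090 in the Gregorian calendar.
In the Hebrew calendar that day is Tammuz 18, 5850 AM.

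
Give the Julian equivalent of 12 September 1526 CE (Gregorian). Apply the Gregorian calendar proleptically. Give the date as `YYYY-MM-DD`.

1526-09-02

The Julian–Gregorian offset here is 10 days (Julian trailing).
12 September 1526 Gregorian − 10 days → 2 September 1526 Julian.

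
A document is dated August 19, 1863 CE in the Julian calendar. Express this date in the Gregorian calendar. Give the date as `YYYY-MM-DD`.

The Julian–Gregorian offset here is 12 days (Julian trailing).
19 August 1863 Julian + 12 days → 31 August 1863 Gregorian.

1863-08-31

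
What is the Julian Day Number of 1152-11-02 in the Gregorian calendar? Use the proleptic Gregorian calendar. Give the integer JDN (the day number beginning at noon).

2142125

JDN 2451545 is 1 January 2000 CE (Gregorian); the target day is −309420 days from there, so JDN = 2142125.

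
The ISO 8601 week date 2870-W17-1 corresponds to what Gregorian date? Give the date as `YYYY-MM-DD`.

ISO week 1 of 2870 is the week containing the first Thursday of 2870.
Week 17, day 1 (Monday) lands on 2870-04-21.

2870-04-21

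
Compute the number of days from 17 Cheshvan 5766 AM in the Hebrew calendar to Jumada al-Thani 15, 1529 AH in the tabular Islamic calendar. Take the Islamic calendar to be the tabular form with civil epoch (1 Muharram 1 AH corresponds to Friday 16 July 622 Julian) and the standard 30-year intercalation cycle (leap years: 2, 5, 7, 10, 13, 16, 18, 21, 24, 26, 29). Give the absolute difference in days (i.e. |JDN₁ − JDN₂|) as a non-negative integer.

36380

JDN of the first date = 2453694.
JDN of the second date = 2490074.
|2490074 − 2453694| = 36380.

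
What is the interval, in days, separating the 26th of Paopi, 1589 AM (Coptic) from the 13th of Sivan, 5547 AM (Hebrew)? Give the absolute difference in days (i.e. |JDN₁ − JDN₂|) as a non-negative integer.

31204

JDN of the first date = 2405102.
JDN of the second date = 2373898.
|2373898 − 2405102| = 31204.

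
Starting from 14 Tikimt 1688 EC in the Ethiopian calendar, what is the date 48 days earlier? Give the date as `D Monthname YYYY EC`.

The starting date is JDN 2340441; 2340441 − 48 = 2340393.
JDN 2340393 corresponds to 2 Pagume 1687 EC.

2 Pagume 1687 EC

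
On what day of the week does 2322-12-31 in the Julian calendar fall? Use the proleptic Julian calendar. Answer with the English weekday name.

In the Gregorian calendar this is 16 January 2323 (JDN 2569533).
Since JDN mod 7 = 1 (0 = Monday), the day is Tuesday.

Tuesday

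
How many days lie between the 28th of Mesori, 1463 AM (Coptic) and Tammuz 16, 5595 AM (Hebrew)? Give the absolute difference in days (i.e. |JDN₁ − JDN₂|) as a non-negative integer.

32091

JDN of the first date = 2359382.
JDN of the second date = 2391473.
|2391473 − 2359382| = 32091.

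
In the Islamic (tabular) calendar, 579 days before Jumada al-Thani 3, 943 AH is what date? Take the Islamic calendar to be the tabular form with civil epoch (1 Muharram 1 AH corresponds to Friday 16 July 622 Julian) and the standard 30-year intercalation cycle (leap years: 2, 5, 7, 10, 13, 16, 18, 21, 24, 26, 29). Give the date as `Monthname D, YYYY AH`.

Shawwal 14, 941 AH

The starting date is JDN 2282403; 2282403 − 579 = 2281824.
JDN 2281824 corresponds to Shawwal 14, 941 AH.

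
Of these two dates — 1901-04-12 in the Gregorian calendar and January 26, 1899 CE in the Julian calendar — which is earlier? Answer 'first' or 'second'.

First date → JDN 2415487; second date → JDN 2414693.
JDN 2414693 < JDN 2415487, so the second date is earlier.

second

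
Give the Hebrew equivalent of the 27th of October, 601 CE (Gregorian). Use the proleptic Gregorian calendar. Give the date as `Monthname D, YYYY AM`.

Cheshvan 21, 4362 AM

Julian Day Number of the source date = 1940870.
Converting JDN 1940870 to the Hebrew calendar gives 21 Cheshvan 4362 AM.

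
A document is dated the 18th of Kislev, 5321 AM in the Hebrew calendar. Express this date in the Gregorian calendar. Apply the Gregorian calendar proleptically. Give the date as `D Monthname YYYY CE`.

Both dates share Julian Day Number 2291189; in the Gregorian calendar that is 17 December 1560 CE.

17 December 1560 CE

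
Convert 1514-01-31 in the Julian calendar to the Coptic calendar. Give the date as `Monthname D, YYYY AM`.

Julian Day Number of the source date = 2274077.
Converting JDN 2274077 to the Coptic calendar gives 6 Meshir 1230 AM.

Meshir 6, 1230 AM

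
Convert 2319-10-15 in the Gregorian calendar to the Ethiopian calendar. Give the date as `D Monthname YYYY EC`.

Julian Day Number of the source date = 2568344.
Converting JDN 2568344 to the Ethiopian calendar gives 1 Tikimt 2312 EC.

1 Tikimt 2312 EC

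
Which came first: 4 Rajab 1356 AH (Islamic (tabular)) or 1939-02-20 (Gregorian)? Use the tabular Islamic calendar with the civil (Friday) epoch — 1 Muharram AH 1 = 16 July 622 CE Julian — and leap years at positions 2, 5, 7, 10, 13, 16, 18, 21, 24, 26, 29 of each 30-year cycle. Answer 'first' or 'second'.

first

First date → JDN 2428787; second date → JDN 2429315.
JDN 2428787 < JDN 2429315, so the first date is earlier.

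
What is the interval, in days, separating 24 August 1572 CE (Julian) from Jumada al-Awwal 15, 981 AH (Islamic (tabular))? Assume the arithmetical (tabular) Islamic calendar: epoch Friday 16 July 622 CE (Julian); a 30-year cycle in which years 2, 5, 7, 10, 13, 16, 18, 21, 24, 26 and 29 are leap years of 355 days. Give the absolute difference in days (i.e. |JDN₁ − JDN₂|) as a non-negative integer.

384

First date → JDN 2295467; second date → JDN 2295851.
The interval is |2295467 − 2295851| = 384 days.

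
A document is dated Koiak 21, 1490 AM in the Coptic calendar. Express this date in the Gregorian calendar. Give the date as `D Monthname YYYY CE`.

Both dates share Julian Day Number 2368997; in the Gregorian calendar that is 28 December 1773 CE.

28 December 1773 CE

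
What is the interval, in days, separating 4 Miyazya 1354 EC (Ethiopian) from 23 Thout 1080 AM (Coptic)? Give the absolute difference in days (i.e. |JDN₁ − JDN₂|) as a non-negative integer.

540

JDN of the first date = 2218617.
JDN of the second date = 2219157.
|2219157 − 2218617| = 540.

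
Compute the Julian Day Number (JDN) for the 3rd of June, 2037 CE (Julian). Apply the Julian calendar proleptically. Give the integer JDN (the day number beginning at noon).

Equivalently 16 June 2037 (Gregorian).
JDN 2451545 is 1 January 2000 CE (Gregorian); the target day is +13681 days from there, so JDN = 2465226.

2465226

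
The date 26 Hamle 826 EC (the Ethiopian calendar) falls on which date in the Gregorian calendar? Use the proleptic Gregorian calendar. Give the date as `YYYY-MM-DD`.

0834-07-24

Both dates share Julian Day Number 2025877; in the Gregorian calendar that is 24 July 834 CE.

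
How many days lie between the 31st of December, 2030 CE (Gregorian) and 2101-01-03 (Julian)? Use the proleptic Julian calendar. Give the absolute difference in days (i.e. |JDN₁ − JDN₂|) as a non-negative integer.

JDN of the first date = 2462867.
JDN of the second date = 2488451.
|2488451 − 2462867| = 25584.

25584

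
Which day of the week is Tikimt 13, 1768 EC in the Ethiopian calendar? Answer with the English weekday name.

Sunday

Equivalently 22 October 1775 Gregorian, JDN 2369660.
2369660 ≡ 6 (mod 7); counting from Monday = 0 gives Sunday.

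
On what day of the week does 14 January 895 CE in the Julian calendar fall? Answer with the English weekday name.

This is JDN 2047970 (18 January 895 Gregorian).
Since JDN mod 7 = 1 (0 = Monday), the day is Tuesday.

Tuesday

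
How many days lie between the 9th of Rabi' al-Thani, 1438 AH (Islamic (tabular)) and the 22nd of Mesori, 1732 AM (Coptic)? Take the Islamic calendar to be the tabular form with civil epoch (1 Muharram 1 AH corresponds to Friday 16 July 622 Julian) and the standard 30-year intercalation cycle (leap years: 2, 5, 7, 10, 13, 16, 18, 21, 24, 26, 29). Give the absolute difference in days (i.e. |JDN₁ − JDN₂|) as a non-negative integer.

JDN of the first date = 2457762.
JDN of the second date = 2457629.
|2457629 − 2457762| = 133.

133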